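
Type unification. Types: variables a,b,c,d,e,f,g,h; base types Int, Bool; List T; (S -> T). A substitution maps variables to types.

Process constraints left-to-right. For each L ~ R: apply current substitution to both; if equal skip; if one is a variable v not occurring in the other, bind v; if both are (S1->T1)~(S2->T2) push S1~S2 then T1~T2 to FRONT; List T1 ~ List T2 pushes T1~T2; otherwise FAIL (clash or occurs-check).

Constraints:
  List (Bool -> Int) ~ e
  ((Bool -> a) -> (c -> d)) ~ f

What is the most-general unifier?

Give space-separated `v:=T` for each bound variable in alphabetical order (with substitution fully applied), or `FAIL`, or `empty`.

step 1: unify List (Bool -> Int) ~ e  [subst: {-} | 1 pending]
  bind e := List (Bool -> Int)
step 2: unify ((Bool -> a) -> (c -> d)) ~ f  [subst: {e:=List (Bool -> Int)} | 0 pending]
  bind f := ((Bool -> a) -> (c -> d))

Answer: e:=List (Bool -> Int) f:=((Bool -> a) -> (c -> d))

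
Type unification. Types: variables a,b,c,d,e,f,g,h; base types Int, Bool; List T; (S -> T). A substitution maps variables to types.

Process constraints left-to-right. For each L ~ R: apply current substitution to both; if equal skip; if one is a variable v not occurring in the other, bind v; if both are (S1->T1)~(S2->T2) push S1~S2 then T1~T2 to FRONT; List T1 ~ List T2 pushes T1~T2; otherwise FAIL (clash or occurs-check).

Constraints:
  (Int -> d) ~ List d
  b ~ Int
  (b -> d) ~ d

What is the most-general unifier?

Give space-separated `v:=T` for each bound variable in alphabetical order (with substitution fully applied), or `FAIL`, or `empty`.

Answer: FAIL

Derivation:
step 1: unify (Int -> d) ~ List d  [subst: {-} | 2 pending]
  clash: (Int -> d) vs List d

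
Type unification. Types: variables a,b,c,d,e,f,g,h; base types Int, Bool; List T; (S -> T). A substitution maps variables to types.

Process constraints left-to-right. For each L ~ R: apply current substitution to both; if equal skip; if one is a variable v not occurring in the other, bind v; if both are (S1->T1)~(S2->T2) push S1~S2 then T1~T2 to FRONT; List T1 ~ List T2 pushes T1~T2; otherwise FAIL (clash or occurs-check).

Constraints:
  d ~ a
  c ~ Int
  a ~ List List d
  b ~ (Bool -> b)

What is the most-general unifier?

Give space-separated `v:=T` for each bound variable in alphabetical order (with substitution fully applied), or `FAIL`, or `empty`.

step 1: unify d ~ a  [subst: {-} | 3 pending]
  bind d := a
step 2: unify c ~ Int  [subst: {d:=a} | 2 pending]
  bind c := Int
step 3: unify a ~ List List a  [subst: {d:=a, c:=Int} | 1 pending]
  occurs-check fail: a in List List a

Answer: FAIL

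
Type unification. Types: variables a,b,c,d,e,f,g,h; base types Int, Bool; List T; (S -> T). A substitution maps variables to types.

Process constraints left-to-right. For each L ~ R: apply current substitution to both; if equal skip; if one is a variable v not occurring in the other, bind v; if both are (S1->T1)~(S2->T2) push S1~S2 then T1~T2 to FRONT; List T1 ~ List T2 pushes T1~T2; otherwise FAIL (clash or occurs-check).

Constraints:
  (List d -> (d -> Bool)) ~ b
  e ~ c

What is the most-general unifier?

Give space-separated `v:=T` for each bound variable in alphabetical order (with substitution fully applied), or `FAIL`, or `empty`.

Answer: b:=(List d -> (d -> Bool)) e:=c

Derivation:
step 1: unify (List d -> (d -> Bool)) ~ b  [subst: {-} | 1 pending]
  bind b := (List d -> (d -> Bool))
step 2: unify e ~ c  [subst: {b:=(List d -> (d -> Bool))} | 0 pending]
  bind e := c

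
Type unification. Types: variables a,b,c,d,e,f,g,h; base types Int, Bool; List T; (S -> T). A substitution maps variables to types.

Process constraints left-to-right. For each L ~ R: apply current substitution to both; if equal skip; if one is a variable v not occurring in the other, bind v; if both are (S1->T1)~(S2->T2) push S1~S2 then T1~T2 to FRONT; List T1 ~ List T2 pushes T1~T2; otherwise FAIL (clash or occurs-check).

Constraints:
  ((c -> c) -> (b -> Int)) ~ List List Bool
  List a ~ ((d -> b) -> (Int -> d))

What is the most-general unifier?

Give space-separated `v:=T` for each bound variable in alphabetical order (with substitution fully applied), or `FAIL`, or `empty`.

step 1: unify ((c -> c) -> (b -> Int)) ~ List List Bool  [subst: {-} | 1 pending]
  clash: ((c -> c) -> (b -> Int)) vs List List Bool

Answer: FAIL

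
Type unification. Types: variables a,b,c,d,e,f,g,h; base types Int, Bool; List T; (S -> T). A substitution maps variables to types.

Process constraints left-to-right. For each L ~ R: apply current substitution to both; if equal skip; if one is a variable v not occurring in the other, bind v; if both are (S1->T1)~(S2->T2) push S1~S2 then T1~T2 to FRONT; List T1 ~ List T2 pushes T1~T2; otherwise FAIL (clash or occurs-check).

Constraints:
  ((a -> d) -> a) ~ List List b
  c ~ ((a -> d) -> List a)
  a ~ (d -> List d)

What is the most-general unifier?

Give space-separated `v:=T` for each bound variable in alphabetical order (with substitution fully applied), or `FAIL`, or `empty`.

Answer: FAIL

Derivation:
step 1: unify ((a -> d) -> a) ~ List List b  [subst: {-} | 2 pending]
  clash: ((a -> d) -> a) vs List List b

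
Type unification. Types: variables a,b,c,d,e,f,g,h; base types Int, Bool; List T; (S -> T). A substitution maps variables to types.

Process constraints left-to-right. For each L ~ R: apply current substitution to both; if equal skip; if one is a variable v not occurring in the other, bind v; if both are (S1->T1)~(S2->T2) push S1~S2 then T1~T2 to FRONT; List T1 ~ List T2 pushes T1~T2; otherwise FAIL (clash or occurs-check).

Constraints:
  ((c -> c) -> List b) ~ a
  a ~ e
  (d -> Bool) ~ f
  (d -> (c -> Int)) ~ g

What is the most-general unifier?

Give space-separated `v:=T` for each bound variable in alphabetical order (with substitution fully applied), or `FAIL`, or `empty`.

Answer: a:=((c -> c) -> List b) e:=((c -> c) -> List b) f:=(d -> Bool) g:=(d -> (c -> Int))

Derivation:
step 1: unify ((c -> c) -> List b) ~ a  [subst: {-} | 3 pending]
  bind a := ((c -> c) -> List b)
step 2: unify ((c -> c) -> List b) ~ e  [subst: {a:=((c -> c) -> List b)} | 2 pending]
  bind e := ((c -> c) -> List b)
step 3: unify (d -> Bool) ~ f  [subst: {a:=((c -> c) -> List b), e:=((c -> c) -> List b)} | 1 pending]
  bind f := (d -> Bool)
step 4: unify (d -> (c -> Int)) ~ g  [subst: {a:=((c -> c) -> List b), e:=((c -> c) -> List b), f:=(d -> Bool)} | 0 pending]
  bind g := (d -> (c -> Int))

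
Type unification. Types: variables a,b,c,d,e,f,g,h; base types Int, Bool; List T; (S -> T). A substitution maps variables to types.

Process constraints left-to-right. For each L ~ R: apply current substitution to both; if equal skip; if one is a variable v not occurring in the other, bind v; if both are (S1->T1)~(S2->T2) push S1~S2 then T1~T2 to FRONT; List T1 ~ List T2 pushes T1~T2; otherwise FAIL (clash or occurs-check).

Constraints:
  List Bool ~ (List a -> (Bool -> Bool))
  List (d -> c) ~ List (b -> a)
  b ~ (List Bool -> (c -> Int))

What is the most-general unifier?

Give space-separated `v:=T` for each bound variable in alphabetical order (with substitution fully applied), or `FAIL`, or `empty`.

Answer: FAIL

Derivation:
step 1: unify List Bool ~ (List a -> (Bool -> Bool))  [subst: {-} | 2 pending]
  clash: List Bool vs (List a -> (Bool -> Bool))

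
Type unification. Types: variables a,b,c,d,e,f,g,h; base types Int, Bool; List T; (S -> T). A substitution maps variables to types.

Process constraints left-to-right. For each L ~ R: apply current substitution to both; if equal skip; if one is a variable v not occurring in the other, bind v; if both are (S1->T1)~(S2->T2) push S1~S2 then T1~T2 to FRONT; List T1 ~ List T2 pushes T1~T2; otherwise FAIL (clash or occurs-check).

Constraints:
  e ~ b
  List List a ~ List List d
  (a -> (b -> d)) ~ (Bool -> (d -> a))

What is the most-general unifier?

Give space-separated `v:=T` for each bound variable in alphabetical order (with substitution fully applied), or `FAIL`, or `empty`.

Answer: a:=Bool b:=Bool d:=Bool e:=Bool

Derivation:
step 1: unify e ~ b  [subst: {-} | 2 pending]
  bind e := b
step 2: unify List List a ~ List List d  [subst: {e:=b} | 1 pending]
  -> decompose List: push List a~List d
step 3: unify List a ~ List d  [subst: {e:=b} | 1 pending]
  -> decompose List: push a~d
step 4: unify a ~ d  [subst: {e:=b} | 1 pending]
  bind a := d
step 5: unify (d -> (b -> d)) ~ (Bool -> (d -> d))  [subst: {e:=b, a:=d} | 0 pending]
  -> decompose arrow: push d~Bool, (b -> d)~(d -> d)
step 6: unify d ~ Bool  [subst: {e:=b, a:=d} | 1 pending]
  bind d := Bool
step 7: unify (b -> Bool) ~ (Bool -> Bool)  [subst: {e:=b, a:=d, d:=Bool} | 0 pending]
  -> decompose arrow: push b~Bool, Bool~Bool
step 8: unify b ~ Bool  [subst: {e:=b, a:=d, d:=Bool} | 1 pending]
  bind b := Bool
step 9: unify Bool ~ Bool  [subst: {e:=b, a:=d, d:=Bool, b:=Bool} | 0 pending]
  -> identical, skip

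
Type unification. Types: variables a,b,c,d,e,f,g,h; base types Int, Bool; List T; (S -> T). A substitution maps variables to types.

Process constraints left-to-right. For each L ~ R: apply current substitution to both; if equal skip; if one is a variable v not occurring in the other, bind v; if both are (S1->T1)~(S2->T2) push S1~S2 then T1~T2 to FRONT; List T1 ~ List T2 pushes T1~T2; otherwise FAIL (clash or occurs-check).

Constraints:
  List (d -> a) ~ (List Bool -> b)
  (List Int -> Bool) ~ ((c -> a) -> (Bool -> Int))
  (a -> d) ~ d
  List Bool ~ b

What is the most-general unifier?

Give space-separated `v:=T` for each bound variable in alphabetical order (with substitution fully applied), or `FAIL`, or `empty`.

Answer: FAIL

Derivation:
step 1: unify List (d -> a) ~ (List Bool -> b)  [subst: {-} | 3 pending]
  clash: List (d -> a) vs (List Bool -> b)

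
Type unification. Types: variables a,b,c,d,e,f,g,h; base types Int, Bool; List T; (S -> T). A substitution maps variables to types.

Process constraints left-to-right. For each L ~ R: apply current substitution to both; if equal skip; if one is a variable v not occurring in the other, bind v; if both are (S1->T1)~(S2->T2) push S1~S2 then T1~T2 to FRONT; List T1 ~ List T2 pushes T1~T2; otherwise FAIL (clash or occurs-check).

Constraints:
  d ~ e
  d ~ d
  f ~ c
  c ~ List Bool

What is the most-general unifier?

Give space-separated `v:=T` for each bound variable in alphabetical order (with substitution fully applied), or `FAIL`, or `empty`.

Answer: c:=List Bool d:=e f:=List Bool

Derivation:
step 1: unify d ~ e  [subst: {-} | 3 pending]
  bind d := e
step 2: unify e ~ e  [subst: {d:=e} | 2 pending]
  -> identical, skip
step 3: unify f ~ c  [subst: {d:=e} | 1 pending]
  bind f := c
step 4: unify c ~ List Bool  [subst: {d:=e, f:=c} | 0 pending]
  bind c := List Bool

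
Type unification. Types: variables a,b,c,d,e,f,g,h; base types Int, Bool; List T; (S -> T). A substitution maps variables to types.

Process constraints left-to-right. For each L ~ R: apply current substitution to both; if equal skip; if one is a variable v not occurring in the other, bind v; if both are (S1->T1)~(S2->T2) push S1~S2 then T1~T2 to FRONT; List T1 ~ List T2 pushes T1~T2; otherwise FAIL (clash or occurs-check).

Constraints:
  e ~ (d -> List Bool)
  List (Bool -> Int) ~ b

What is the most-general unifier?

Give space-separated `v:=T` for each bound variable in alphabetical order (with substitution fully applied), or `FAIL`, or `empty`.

step 1: unify e ~ (d -> List Bool)  [subst: {-} | 1 pending]
  bind e := (d -> List Bool)
step 2: unify List (Bool -> Int) ~ b  [subst: {e:=(d -> List Bool)} | 0 pending]
  bind b := List (Bool -> Int)

Answer: b:=List (Bool -> Int) e:=(d -> List Bool)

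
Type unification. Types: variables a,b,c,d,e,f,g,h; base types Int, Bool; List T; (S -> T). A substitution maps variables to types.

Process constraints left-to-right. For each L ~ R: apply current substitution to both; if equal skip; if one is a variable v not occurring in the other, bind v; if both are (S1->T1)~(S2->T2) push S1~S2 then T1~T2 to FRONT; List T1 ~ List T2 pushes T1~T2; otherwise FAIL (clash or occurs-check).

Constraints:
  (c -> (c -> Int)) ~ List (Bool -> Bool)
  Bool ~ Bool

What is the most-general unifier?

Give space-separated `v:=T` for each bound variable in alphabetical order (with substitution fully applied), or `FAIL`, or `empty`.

step 1: unify (c -> (c -> Int)) ~ List (Bool -> Bool)  [subst: {-} | 1 pending]
  clash: (c -> (c -> Int)) vs List (Bool -> Bool)

Answer: FAIL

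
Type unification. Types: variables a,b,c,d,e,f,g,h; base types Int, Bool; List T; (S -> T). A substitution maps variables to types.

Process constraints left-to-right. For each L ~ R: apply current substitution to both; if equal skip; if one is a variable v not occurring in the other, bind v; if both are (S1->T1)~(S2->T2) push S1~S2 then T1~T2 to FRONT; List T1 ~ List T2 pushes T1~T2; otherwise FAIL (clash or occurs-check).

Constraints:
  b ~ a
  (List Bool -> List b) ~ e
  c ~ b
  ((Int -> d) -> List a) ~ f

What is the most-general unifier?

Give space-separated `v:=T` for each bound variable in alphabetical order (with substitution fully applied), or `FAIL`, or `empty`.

Answer: b:=a c:=a e:=(List Bool -> List a) f:=((Int -> d) -> List a)

Derivation:
step 1: unify b ~ a  [subst: {-} | 3 pending]
  bind b := a
step 2: unify (List Bool -> List a) ~ e  [subst: {b:=a} | 2 pending]
  bind e := (List Bool -> List a)
step 3: unify c ~ a  [subst: {b:=a, e:=(List Bool -> List a)} | 1 pending]
  bind c := a
step 4: unify ((Int -> d) -> List a) ~ f  [subst: {b:=a, e:=(List Bool -> List a), c:=a} | 0 pending]
  bind f := ((Int -> d) -> List a)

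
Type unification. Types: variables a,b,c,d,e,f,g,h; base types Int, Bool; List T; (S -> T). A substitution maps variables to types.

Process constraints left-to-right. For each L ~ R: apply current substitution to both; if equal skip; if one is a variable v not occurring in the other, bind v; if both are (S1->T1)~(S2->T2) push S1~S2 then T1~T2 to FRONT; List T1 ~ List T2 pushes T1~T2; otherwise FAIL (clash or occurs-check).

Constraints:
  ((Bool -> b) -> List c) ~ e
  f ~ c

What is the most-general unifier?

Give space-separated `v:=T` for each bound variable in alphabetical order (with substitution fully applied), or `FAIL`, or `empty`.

Answer: e:=((Bool -> b) -> List c) f:=c

Derivation:
step 1: unify ((Bool -> b) -> List c) ~ e  [subst: {-} | 1 pending]
  bind e := ((Bool -> b) -> List c)
step 2: unify f ~ c  [subst: {e:=((Bool -> b) -> List c)} | 0 pending]
  bind f := c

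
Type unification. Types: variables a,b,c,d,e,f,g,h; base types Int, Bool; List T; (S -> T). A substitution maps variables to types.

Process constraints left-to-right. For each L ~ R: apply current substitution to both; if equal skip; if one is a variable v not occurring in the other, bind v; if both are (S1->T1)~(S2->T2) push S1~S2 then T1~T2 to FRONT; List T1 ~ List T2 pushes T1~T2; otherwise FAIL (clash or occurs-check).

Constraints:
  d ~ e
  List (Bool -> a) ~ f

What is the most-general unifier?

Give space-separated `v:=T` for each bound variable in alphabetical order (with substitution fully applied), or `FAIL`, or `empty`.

Answer: d:=e f:=List (Bool -> a)

Derivation:
step 1: unify d ~ e  [subst: {-} | 1 pending]
  bind d := e
step 2: unify List (Bool -> a) ~ f  [subst: {d:=e} | 0 pending]
  bind f := List (Bool -> a)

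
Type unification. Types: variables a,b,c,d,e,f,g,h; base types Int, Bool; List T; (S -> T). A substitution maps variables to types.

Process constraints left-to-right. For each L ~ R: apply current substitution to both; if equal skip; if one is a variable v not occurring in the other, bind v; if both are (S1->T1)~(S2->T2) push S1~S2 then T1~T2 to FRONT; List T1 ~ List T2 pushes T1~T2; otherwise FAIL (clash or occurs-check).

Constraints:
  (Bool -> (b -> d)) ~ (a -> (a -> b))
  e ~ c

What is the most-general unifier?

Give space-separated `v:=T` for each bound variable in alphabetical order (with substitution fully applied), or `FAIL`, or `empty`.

step 1: unify (Bool -> (b -> d)) ~ (a -> (a -> b))  [subst: {-} | 1 pending]
  -> decompose arrow: push Bool~a, (b -> d)~(a -> b)
step 2: unify Bool ~ a  [subst: {-} | 2 pending]
  bind a := Bool
step 3: unify (b -> d) ~ (Bool -> b)  [subst: {a:=Bool} | 1 pending]
  -> decompose arrow: push b~Bool, d~b
step 4: unify b ~ Bool  [subst: {a:=Bool} | 2 pending]
  bind b := Bool
step 5: unify d ~ Bool  [subst: {a:=Bool, b:=Bool} | 1 pending]
  bind d := Bool
step 6: unify e ~ c  [subst: {a:=Bool, b:=Bool, d:=Bool} | 0 pending]
  bind e := c

Answer: a:=Bool b:=Bool d:=Bool e:=c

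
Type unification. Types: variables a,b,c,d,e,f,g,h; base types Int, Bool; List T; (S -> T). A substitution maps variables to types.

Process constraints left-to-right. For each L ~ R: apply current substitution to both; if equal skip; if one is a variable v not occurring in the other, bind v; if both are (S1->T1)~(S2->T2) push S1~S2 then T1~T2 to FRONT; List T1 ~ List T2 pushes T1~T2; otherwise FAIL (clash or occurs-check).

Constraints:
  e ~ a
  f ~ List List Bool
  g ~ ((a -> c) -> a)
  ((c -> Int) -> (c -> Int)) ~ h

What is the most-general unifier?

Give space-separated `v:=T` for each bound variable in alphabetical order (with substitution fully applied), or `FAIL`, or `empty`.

step 1: unify e ~ a  [subst: {-} | 3 pending]
  bind e := a
step 2: unify f ~ List List Bool  [subst: {e:=a} | 2 pending]
  bind f := List List Bool
step 3: unify g ~ ((a -> c) -> a)  [subst: {e:=a, f:=List List Bool} | 1 pending]
  bind g := ((a -> c) -> a)
step 4: unify ((c -> Int) -> (c -> Int)) ~ h  [subst: {e:=a, f:=List List Bool, g:=((a -> c) -> a)} | 0 pending]
  bind h := ((c -> Int) -> (c -> Int))

Answer: e:=a f:=List List Bool g:=((a -> c) -> a) h:=((c -> Int) -> (c -> Int))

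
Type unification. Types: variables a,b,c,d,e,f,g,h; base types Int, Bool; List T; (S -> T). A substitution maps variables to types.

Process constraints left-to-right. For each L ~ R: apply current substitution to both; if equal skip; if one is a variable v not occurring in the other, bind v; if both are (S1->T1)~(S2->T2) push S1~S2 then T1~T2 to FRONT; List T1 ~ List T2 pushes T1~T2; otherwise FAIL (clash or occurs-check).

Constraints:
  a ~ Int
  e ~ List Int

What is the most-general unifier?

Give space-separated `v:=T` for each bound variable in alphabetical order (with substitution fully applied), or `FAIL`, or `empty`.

step 1: unify a ~ Int  [subst: {-} | 1 pending]
  bind a := Int
step 2: unify e ~ List Int  [subst: {a:=Int} | 0 pending]
  bind e := List Int

Answer: a:=Int e:=List Int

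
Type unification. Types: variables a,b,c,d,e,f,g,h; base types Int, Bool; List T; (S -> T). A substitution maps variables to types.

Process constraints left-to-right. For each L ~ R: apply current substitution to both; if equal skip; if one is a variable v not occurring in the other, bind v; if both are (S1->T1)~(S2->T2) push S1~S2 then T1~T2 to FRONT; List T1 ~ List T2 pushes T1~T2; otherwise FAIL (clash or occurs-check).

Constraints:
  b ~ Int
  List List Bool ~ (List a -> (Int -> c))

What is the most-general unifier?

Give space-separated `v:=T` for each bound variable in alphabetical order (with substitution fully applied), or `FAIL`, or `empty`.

step 1: unify b ~ Int  [subst: {-} | 1 pending]
  bind b := Int
step 2: unify List List Bool ~ (List a -> (Int -> c))  [subst: {b:=Int} | 0 pending]
  clash: List List Bool vs (List a -> (Int -> c))

Answer: FAIL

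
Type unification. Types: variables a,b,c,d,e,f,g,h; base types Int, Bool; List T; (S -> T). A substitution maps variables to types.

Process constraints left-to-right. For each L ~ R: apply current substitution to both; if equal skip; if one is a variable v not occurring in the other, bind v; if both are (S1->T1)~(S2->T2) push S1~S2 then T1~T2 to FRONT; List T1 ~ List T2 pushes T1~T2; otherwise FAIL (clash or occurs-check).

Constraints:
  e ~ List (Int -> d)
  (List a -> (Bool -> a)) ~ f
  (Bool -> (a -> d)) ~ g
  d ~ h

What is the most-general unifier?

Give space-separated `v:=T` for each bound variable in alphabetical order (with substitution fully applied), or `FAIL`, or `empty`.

Answer: d:=h e:=List (Int -> h) f:=(List a -> (Bool -> a)) g:=(Bool -> (a -> h))

Derivation:
step 1: unify e ~ List (Int -> d)  [subst: {-} | 3 pending]
  bind e := List (Int -> d)
step 2: unify (List a -> (Bool -> a)) ~ f  [subst: {e:=List (Int -> d)} | 2 pending]
  bind f := (List a -> (Bool -> a))
step 3: unify (Bool -> (a -> d)) ~ g  [subst: {e:=List (Int -> d), f:=(List a -> (Bool -> a))} | 1 pending]
  bind g := (Bool -> (a -> d))
step 4: unify d ~ h  [subst: {e:=List (Int -> d), f:=(List a -> (Bool -> a)), g:=(Bool -> (a -> d))} | 0 pending]
  bind d := h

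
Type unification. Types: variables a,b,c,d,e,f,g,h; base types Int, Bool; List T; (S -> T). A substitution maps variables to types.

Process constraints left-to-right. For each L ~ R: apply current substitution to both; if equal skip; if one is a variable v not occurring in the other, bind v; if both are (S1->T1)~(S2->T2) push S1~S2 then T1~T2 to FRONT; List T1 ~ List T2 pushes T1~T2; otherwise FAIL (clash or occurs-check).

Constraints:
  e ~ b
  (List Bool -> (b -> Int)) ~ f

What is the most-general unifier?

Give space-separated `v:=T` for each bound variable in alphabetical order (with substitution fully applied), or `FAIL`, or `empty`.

Answer: e:=b f:=(List Bool -> (b -> Int))

Derivation:
step 1: unify e ~ b  [subst: {-} | 1 pending]
  bind e := b
step 2: unify (List Bool -> (b -> Int)) ~ f  [subst: {e:=b} | 0 pending]
  bind f := (List Bool -> (b -> Int))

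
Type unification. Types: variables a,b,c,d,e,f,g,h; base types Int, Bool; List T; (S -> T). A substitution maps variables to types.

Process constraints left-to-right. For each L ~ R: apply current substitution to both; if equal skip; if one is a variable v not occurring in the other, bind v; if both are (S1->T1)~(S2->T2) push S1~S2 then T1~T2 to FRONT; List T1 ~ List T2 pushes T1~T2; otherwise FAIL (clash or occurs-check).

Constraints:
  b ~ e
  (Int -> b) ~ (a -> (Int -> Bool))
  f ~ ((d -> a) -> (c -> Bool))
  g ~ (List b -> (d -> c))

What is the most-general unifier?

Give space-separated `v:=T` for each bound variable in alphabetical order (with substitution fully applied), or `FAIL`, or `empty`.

step 1: unify b ~ e  [subst: {-} | 3 pending]
  bind b := e
step 2: unify (Int -> e) ~ (a -> (Int -> Bool))  [subst: {b:=e} | 2 pending]
  -> decompose arrow: push Int~a, e~(Int -> Bool)
step 3: unify Int ~ a  [subst: {b:=e} | 3 pending]
  bind a := Int
step 4: unify e ~ (Int -> Bool)  [subst: {b:=e, a:=Int} | 2 pending]
  bind e := (Int -> Bool)
step 5: unify f ~ ((d -> Int) -> (c -> Bool))  [subst: {b:=e, a:=Int, e:=(Int -> Bool)} | 1 pending]
  bind f := ((d -> Int) -> (c -> Bool))
step 6: unify g ~ (List (Int -> Bool) -> (d -> c))  [subst: {b:=e, a:=Int, e:=(Int -> Bool), f:=((d -> Int) -> (c -> Bool))} | 0 pending]
  bind g := (List (Int -> Bool) -> (d -> c))

Answer: a:=Int b:=(Int -> Bool) e:=(Int -> Bool) f:=((d -> Int) -> (c -> Bool)) g:=(List (Int -> Bool) -> (d -> c))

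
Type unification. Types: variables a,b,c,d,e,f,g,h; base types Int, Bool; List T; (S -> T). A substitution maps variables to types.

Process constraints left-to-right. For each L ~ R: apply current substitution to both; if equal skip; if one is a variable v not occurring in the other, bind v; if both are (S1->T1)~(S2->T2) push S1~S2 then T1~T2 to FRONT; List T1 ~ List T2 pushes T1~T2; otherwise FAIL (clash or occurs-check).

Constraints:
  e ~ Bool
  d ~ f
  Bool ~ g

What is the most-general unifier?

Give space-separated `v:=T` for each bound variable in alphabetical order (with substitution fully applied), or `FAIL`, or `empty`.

Answer: d:=f e:=Bool g:=Bool

Derivation:
step 1: unify e ~ Bool  [subst: {-} | 2 pending]
  bind e := Bool
step 2: unify d ~ f  [subst: {e:=Bool} | 1 pending]
  bind d := f
step 3: unify Bool ~ g  [subst: {e:=Bool, d:=f} | 0 pending]
  bind g := Bool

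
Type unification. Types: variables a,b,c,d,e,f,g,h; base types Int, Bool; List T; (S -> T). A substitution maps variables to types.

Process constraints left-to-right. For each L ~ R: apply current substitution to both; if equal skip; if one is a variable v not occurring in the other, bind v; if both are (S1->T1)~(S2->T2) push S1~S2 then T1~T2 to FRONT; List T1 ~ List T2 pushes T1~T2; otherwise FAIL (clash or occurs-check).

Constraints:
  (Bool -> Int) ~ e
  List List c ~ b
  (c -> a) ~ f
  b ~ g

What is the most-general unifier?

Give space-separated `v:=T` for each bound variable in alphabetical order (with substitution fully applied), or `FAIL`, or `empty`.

step 1: unify (Bool -> Int) ~ e  [subst: {-} | 3 pending]
  bind e := (Bool -> Int)
step 2: unify List List c ~ b  [subst: {e:=(Bool -> Int)} | 2 pending]
  bind b := List List c
step 3: unify (c -> a) ~ f  [subst: {e:=(Bool -> Int), b:=List List c} | 1 pending]
  bind f := (c -> a)
step 4: unify List List c ~ g  [subst: {e:=(Bool -> Int), b:=List List c, f:=(c -> a)} | 0 pending]
  bind g := List List c

Answer: b:=List List c e:=(Bool -> Int) f:=(c -> a) g:=List List c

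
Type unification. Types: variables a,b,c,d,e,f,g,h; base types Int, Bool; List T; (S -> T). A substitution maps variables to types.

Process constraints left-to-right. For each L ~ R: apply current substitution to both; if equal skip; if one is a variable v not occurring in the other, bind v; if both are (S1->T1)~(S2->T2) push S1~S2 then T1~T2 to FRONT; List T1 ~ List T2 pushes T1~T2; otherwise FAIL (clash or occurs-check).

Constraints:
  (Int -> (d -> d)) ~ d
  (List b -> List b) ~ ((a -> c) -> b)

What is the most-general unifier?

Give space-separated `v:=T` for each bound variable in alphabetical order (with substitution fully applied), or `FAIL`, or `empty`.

step 1: unify (Int -> (d -> d)) ~ d  [subst: {-} | 1 pending]
  occurs-check fail

Answer: FAIL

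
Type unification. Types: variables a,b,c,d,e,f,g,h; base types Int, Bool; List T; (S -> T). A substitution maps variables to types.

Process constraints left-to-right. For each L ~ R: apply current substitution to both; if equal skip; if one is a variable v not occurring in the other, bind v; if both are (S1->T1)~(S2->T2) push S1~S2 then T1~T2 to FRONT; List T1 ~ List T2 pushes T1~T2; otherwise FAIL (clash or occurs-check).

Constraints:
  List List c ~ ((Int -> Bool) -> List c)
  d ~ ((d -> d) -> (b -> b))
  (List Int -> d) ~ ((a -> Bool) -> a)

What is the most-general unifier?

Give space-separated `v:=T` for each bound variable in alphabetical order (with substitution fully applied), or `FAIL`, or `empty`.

Answer: FAIL

Derivation:
step 1: unify List List c ~ ((Int -> Bool) -> List c)  [subst: {-} | 2 pending]
  clash: List List c vs ((Int -> Bool) -> List c)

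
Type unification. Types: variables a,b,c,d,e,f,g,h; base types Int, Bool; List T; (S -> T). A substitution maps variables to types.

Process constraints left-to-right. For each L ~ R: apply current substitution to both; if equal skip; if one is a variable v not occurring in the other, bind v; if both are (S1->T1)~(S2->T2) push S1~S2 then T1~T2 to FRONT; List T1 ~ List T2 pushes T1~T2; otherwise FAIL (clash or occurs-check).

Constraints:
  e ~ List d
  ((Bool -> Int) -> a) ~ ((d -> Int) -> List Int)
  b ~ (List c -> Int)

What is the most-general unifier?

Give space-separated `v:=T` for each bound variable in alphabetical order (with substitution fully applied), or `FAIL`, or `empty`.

Answer: a:=List Int b:=(List c -> Int) d:=Bool e:=List Bool

Derivation:
step 1: unify e ~ List d  [subst: {-} | 2 pending]
  bind e := List d
step 2: unify ((Bool -> Int) -> a) ~ ((d -> Int) -> List Int)  [subst: {e:=List d} | 1 pending]
  -> decompose arrow: push (Bool -> Int)~(d -> Int), a~List Int
step 3: unify (Bool -> Int) ~ (d -> Int)  [subst: {e:=List d} | 2 pending]
  -> decompose arrow: push Bool~d, Int~Int
step 4: unify Bool ~ d  [subst: {e:=List d} | 3 pending]
  bind d := Bool
step 5: unify Int ~ Int  [subst: {e:=List d, d:=Bool} | 2 pending]
  -> identical, skip
step 6: unify a ~ List Int  [subst: {e:=List d, d:=Bool} | 1 pending]
  bind a := List Int
step 7: unify b ~ (List c -> Int)  [subst: {e:=List d, d:=Bool, a:=List Int} | 0 pending]
  bind b := (List c -> Int)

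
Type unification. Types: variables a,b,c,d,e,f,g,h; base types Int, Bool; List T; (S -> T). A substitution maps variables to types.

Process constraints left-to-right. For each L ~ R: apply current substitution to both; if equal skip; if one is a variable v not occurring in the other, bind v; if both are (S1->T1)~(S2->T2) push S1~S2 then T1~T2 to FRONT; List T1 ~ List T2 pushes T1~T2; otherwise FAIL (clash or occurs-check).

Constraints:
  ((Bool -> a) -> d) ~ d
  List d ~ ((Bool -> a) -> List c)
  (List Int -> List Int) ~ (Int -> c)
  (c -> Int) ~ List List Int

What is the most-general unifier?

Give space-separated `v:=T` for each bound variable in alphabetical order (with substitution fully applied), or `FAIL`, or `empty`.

step 1: unify ((Bool -> a) -> d) ~ d  [subst: {-} | 3 pending]
  occurs-check fail

Answer: FAIL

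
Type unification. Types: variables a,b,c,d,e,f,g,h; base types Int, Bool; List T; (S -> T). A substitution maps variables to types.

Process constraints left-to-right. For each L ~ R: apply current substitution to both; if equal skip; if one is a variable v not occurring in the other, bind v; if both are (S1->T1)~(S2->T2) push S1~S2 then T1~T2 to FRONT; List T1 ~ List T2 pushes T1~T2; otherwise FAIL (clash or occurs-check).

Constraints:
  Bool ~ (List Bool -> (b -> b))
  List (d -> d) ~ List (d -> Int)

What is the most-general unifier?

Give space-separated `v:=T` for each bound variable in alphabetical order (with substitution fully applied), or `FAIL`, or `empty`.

Answer: FAIL

Derivation:
step 1: unify Bool ~ (List Bool -> (b -> b))  [subst: {-} | 1 pending]
  clash: Bool vs (List Bool -> (b -> b))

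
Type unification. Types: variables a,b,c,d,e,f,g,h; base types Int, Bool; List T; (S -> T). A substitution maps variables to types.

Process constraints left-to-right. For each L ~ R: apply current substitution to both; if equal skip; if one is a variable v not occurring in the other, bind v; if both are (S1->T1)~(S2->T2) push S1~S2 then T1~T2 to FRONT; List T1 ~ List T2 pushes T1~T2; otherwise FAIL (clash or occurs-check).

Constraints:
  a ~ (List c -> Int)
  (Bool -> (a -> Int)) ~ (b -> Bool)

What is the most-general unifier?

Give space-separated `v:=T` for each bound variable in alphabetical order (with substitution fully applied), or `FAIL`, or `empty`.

step 1: unify a ~ (List c -> Int)  [subst: {-} | 1 pending]
  bind a := (List c -> Int)
step 2: unify (Bool -> ((List c -> Int) -> Int)) ~ (b -> Bool)  [subst: {a:=(List c -> Int)} | 0 pending]
  -> decompose arrow: push Bool~b, ((List c -> Int) -> Int)~Bool
step 3: unify Bool ~ b  [subst: {a:=(List c -> Int)} | 1 pending]
  bind b := Bool
step 4: unify ((List c -> Int) -> Int) ~ Bool  [subst: {a:=(List c -> Int), b:=Bool} | 0 pending]
  clash: ((List c -> Int) -> Int) vs Bool

Answer: FAIL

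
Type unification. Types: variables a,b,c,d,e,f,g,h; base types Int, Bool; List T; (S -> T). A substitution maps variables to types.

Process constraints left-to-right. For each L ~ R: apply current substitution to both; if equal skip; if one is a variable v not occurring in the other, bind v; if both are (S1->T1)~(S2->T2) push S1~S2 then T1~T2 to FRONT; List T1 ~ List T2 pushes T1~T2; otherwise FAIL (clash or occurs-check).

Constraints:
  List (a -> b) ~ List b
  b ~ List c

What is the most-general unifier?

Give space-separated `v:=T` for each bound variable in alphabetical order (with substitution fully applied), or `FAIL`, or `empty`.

Answer: FAIL

Derivation:
step 1: unify List (a -> b) ~ List b  [subst: {-} | 1 pending]
  -> decompose List: push (a -> b)~b
step 2: unify (a -> b) ~ b  [subst: {-} | 1 pending]
  occurs-check fail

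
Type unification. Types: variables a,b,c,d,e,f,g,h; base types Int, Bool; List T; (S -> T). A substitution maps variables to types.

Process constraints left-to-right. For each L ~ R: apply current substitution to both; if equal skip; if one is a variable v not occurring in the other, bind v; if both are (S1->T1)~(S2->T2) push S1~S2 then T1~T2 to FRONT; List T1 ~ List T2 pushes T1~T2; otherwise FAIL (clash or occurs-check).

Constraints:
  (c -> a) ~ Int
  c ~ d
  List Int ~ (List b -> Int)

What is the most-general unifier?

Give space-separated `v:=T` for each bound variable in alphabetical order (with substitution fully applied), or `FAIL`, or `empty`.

step 1: unify (c -> a) ~ Int  [subst: {-} | 2 pending]
  clash: (c -> a) vs Int

Answer: FAIL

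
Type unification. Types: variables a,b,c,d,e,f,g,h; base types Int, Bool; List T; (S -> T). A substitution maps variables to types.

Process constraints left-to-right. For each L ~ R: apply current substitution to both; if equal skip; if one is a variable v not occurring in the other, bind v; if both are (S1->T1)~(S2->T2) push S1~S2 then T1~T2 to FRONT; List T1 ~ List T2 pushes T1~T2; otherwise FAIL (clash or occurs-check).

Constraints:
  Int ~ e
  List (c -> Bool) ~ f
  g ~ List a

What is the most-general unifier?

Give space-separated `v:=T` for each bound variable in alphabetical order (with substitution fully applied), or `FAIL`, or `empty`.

Answer: e:=Int f:=List (c -> Bool) g:=List a

Derivation:
step 1: unify Int ~ e  [subst: {-} | 2 pending]
  bind e := Int
step 2: unify List (c -> Bool) ~ f  [subst: {e:=Int} | 1 pending]
  bind f := List (c -> Bool)
step 3: unify g ~ List a  [subst: {e:=Int, f:=List (c -> Bool)} | 0 pending]
  bind g := List a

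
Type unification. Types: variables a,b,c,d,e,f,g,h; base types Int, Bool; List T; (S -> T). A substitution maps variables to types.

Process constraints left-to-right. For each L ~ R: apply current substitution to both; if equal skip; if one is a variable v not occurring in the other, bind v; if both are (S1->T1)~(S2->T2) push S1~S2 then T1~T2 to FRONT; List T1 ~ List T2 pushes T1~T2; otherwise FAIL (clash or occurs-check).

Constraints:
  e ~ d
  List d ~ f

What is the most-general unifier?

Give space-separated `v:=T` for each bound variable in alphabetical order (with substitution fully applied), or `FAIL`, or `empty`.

Answer: e:=d f:=List d

Derivation:
step 1: unify e ~ d  [subst: {-} | 1 pending]
  bind e := d
step 2: unify List d ~ f  [subst: {e:=d} | 0 pending]
  bind f := List d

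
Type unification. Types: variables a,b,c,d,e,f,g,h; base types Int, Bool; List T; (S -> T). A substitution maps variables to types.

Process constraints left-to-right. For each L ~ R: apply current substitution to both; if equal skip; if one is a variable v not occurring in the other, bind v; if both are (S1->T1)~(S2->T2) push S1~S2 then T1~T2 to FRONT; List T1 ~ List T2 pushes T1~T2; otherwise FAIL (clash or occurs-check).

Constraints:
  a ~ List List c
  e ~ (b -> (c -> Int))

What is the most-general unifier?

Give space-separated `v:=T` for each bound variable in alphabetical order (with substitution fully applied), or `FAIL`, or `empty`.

Answer: a:=List List c e:=(b -> (c -> Int))

Derivation:
step 1: unify a ~ List List c  [subst: {-} | 1 pending]
  bind a := List List c
step 2: unify e ~ (b -> (c -> Int))  [subst: {a:=List List c} | 0 pending]
  bind e := (b -> (c -> Int))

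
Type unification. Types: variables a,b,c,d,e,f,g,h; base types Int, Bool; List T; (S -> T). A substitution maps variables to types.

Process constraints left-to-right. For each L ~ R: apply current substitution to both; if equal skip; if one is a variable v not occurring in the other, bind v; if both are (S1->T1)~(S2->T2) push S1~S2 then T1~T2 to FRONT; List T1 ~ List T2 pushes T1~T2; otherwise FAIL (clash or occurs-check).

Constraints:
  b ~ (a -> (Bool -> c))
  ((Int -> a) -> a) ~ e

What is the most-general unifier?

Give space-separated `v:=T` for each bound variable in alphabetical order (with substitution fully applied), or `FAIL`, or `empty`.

Answer: b:=(a -> (Bool -> c)) e:=((Int -> a) -> a)

Derivation:
step 1: unify b ~ (a -> (Bool -> c))  [subst: {-} | 1 pending]
  bind b := (a -> (Bool -> c))
step 2: unify ((Int -> a) -> a) ~ e  [subst: {b:=(a -> (Bool -> c))} | 0 pending]
  bind e := ((Int -> a) -> a)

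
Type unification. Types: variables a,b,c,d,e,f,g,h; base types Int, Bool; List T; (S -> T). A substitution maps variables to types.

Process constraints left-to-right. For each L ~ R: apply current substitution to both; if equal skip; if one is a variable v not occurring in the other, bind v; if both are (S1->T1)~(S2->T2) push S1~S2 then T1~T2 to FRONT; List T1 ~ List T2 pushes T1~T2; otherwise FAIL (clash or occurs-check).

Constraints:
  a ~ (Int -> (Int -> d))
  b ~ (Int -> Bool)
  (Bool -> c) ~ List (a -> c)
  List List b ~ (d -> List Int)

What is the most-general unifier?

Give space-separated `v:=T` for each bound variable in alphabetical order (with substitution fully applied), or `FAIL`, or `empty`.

step 1: unify a ~ (Int -> (Int -> d))  [subst: {-} | 3 pending]
  bind a := (Int -> (Int -> d))
step 2: unify b ~ (Int -> Bool)  [subst: {a:=(Int -> (Int -> d))} | 2 pending]
  bind b := (Int -> Bool)
step 3: unify (Bool -> c) ~ List ((Int -> (Int -> d)) -> c)  [subst: {a:=(Int -> (Int -> d)), b:=(Int -> Bool)} | 1 pending]
  clash: (Bool -> c) vs List ((Int -> (Int -> d)) -> c)

Answer: FAIL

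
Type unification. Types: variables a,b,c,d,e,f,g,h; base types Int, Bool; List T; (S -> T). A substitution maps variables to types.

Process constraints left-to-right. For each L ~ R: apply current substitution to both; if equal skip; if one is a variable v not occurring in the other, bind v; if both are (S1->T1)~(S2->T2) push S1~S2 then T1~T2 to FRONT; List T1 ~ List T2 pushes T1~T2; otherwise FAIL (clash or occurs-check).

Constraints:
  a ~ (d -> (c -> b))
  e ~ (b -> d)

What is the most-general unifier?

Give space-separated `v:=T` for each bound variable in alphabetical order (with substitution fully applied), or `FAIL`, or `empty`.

step 1: unify a ~ (d -> (c -> b))  [subst: {-} | 1 pending]
  bind a := (d -> (c -> b))
step 2: unify e ~ (b -> d)  [subst: {a:=(d -> (c -> b))} | 0 pending]
  bind e := (b -> d)

Answer: a:=(d -> (c -> b)) e:=(b -> d)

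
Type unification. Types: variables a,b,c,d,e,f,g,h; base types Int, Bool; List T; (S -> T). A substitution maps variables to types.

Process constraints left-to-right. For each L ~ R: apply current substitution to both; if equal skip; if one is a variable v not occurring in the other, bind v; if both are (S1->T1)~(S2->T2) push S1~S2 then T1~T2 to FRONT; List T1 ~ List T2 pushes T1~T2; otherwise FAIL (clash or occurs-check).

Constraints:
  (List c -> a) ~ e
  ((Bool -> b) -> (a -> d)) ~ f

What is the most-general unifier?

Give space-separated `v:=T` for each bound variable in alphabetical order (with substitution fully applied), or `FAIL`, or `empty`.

step 1: unify (List c -> a) ~ e  [subst: {-} | 1 pending]
  bind e := (List c -> a)
step 2: unify ((Bool -> b) -> (a -> d)) ~ f  [subst: {e:=(List c -> a)} | 0 pending]
  bind f := ((Bool -> b) -> (a -> d))

Answer: e:=(List c -> a) f:=((Bool -> b) -> (a -> d))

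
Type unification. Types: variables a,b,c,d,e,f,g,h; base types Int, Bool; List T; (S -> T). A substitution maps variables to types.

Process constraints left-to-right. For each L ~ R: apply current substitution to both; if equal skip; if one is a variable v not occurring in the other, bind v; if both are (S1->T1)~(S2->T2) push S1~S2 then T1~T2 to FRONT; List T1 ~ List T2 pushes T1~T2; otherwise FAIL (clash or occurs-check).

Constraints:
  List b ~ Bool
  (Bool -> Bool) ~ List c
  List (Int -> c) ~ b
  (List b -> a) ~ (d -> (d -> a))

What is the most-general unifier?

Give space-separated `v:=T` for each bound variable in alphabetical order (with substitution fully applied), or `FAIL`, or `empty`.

step 1: unify List b ~ Bool  [subst: {-} | 3 pending]
  clash: List b vs Bool

Answer: FAIL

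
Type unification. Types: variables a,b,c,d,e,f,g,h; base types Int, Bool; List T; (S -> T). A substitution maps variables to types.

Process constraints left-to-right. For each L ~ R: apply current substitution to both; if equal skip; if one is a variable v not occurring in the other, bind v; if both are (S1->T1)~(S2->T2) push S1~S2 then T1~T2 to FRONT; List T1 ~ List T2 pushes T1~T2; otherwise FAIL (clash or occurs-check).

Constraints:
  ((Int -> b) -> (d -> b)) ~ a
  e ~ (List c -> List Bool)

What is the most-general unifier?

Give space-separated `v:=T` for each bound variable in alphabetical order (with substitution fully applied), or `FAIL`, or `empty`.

Answer: a:=((Int -> b) -> (d -> b)) e:=(List c -> List Bool)

Derivation:
step 1: unify ((Int -> b) -> (d -> b)) ~ a  [subst: {-} | 1 pending]
  bind a := ((Int -> b) -> (d -> b))
step 2: unify e ~ (List c -> List Bool)  [subst: {a:=((Int -> b) -> (d -> b))} | 0 pending]
  bind e := (List c -> List Bool)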